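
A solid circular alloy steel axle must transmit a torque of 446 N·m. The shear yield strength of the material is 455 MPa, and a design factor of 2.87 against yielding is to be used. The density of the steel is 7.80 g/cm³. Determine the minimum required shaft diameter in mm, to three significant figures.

d = 24.3 mm

Allowable shear stress τ_allow = 455/2.87 = 158.5 MPa.
For a solid shaft τ = 16T/(πd³), so d³ = 16T/(π τ_allow) = 16×446000/(π×158.5) = 14330 mm³.
d = (14330)^(1/3) = 24.29 mm.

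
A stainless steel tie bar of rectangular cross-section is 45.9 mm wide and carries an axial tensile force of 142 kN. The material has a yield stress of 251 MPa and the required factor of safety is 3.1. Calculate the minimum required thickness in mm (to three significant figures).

σ_allow = 251/3.1 = 80.97 MPa.
Required area A = F/σ_allow = 142000/80.97 = 1754 mm².
t = A/w = 1754/45.9 = 38.21 mm.

t = 38.2 mm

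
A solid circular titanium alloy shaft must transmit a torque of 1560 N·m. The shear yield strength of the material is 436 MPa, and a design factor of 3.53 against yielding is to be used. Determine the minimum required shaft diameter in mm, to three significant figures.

d = 40.1 mm

Allowable shear stress τ_allow = 436/3.53 = 123.5 MPa.
For a solid shaft τ = 16T/(πd³), so d³ = 16T/(π τ_allow) = 16×1560000/(π×123.5) = 64330 mm³.
d = (64330)^(1/3) = 40.07 mm.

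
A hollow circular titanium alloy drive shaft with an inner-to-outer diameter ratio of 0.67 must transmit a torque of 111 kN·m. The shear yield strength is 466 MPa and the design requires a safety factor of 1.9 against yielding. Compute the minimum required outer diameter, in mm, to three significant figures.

d_o = 142 mm

τ_allow = 466/1.9 = 245.3 MPa.
For a hollow shaft τ = 16T/[πd_o³(1−k⁴)] with k = 0.67, so 1−k⁴ = 0.7985.
d_o³ = 16T/[π τ_allow (1−k⁴)] = 16×1.1100×10^8/(π×245.3×0.7985) = 2.887×10^6 mm³.
d_o = 142.4 mm.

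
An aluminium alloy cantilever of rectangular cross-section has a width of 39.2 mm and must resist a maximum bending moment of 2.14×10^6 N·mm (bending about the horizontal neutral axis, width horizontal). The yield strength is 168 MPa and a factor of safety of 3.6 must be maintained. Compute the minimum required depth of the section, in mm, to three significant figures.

σ_allow = 168/3.6 = 46.67 MPa.
For a rectangular section σ = 6M/(bh²), so h² = 6M/(b σ_allow) = 6×2140000/(39.2×46.67) = 7019 mm².
h = 83.78 mm.

h = 83.8 mm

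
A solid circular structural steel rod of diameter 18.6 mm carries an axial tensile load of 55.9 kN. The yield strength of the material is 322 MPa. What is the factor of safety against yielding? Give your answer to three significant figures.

A = πd²/4 = 271.7 mm².
σ = F/A = 55900/271.7 = 205.7 MPa.
n = 322/205.7 = 1.565.

n = 1.57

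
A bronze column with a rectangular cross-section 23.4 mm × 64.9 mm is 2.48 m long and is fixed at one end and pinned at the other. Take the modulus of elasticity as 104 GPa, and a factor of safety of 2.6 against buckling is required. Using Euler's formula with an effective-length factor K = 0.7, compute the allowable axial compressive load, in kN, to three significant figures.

Buckling occurs about the weak axis: I_min = h·b³/12 = 64.9×23.4³/12 = 69300 mm⁴ (b = 23.4 mm is the smaller dimension).
Effective length L_e = KL = 0.7×2.48 m = 1736 mm.
Euler critical load P_cr = π²EI/L_e² = π²×104000×69300/1736² = 23600 N.
P_allow = P_cr/n = 23600/2.6 = 9078 N.

P_allow = 9.08 kN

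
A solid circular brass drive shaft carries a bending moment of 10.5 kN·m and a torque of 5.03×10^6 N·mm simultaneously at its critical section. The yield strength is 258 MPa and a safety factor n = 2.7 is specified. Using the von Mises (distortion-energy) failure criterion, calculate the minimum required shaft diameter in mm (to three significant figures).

σ_allow = σ_y/n = 258/2.7 = 95.56 MPa.
For a solid shaft σ_b = 32M/(πd³) and τ = 16T/(πd³), so the von Mises stress is σ' = (16/πd³)·√(4M²+3T²).
√(4M²+3T²) = √(4×(1.050×10^7)² + 3×(5.030×10^6)²) = 2.274×10^7 N·mm.
d³ = 16×2.274×10^7/(π×95.56) = 1.212×10^6 mm³.
d = 106.6 mm.

d = 107 mm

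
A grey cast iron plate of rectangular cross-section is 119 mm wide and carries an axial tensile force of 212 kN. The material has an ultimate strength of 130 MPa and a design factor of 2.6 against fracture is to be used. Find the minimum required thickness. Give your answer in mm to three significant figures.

σ_allow = 130/2.6 = 50.00 MPa.
Required area A = F/σ_allow = 212000/50.00 = 4240 mm².
t = A/w = 4240/119 = 35.63 mm.

t = 35.6 mm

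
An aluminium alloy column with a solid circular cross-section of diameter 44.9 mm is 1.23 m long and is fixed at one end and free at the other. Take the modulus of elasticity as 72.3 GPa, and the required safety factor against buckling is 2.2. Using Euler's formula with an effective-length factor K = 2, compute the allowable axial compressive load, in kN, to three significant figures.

I = πd⁴/64 = π×44.9⁴/64 = 199500 mm⁴.
Effective length L_e = KL = 2×1.23 m = 2460 mm.
Euler critical load P_cr = π²EI/L_e² = π²×72300×199500/2460² = 23520 N.
P_allow = P_cr/n = 23520/2.2 = 10690 N.

P_allow = 10.7 kN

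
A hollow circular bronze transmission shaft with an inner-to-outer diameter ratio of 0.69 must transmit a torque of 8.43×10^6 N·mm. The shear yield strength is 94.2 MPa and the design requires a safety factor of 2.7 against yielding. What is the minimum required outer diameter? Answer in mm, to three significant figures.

d_o = 117 mm

τ_allow = 94.2/2.7 = 34.89 MPa.
For a hollow shaft τ = 16T/[πd_o³(1−k⁴)] with k = 0.69, so 1−k⁴ = 0.7733.
d_o³ = 16T/[π τ_allow (1−k⁴)] = 16×8430000/(π×34.89×0.7733) = 1.591×10^6 mm³.
d_o = 116.7 mm.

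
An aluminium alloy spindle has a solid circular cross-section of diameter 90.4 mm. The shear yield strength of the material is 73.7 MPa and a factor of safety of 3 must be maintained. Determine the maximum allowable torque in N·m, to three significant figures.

T_allow = 3560 N·m

τ_allow = 73.7/3 = 24.57 MPa.
For a solid shaft T_allow = τ_allow·πd³/16; πd³/16 = π×90.4³/16 = 145100 mm³.
T_allow = 24.57×145100 = 3.564×10^6 N·mm = 3564 N·m.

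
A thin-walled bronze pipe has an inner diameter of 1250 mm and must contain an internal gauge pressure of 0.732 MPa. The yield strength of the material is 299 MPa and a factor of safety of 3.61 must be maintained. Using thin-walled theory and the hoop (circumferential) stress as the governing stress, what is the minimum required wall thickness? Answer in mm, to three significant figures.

σ_allow = 299/3.61 = 82.83 MPa.
Hoop stress σ_h = pD/(2t), so t = pD/(2σ_allow) = 0.732×1250/(2×82.83) = 5.524 mm.

t = 5.52 mm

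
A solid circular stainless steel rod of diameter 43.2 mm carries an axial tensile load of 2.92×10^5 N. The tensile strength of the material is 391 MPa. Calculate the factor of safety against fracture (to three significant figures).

A = πd²/4 = 1466 mm².
σ = F/A = 292000/1466 = 199.2 MPa.
n = 391/199.2 = 1.963.

n = 1.96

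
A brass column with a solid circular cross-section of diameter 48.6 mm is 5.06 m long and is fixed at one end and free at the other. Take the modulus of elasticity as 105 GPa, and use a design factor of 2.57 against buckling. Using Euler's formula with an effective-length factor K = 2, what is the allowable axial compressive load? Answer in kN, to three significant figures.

P_allow = 1.08 kN

I = πd⁴/64 = π×48.6⁴/64 = 273900 mm⁴.
Effective length L_e = KL = 2×5.06 m = 10120 mm.
Euler critical load P_cr = π²EI/L_e² = π²×105000×273900/10120² = 2771 N.
P_allow = P_cr/n = 2771/2.57 = 1078 N.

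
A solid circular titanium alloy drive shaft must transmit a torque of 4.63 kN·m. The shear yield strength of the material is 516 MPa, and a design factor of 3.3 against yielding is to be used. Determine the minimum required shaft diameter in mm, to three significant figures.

d = 53.2 mm

Allowable shear stress τ_allow = 516/3.3 = 156.4 MPa.
For a solid shaft τ = 16T/(πd³), so d³ = 16T/(π τ_allow) = 16×4630000/(π×156.4) = 150800 mm³.
d = (150800)^(1/3) = 53.23 mm.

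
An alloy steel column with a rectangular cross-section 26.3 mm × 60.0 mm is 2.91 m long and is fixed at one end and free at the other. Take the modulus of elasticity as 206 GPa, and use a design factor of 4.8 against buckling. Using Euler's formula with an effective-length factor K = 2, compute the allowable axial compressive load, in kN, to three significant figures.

P_allow = 1.14 kN

Buckling occurs about the weak axis: I_min = h·b³/12 = 60.0×26.3³/12 = 90960 mm⁴ (b = 26.3 mm is the smaller dimension).
Effective length L_e = KL = 2×2.91 m = 5820 mm.
Euler critical load P_cr = π²EI/L_e² = π²×206000×90960/5820² = 5460 N.
P_allow = P_cr/n = 5460/4.8 = 1137 N.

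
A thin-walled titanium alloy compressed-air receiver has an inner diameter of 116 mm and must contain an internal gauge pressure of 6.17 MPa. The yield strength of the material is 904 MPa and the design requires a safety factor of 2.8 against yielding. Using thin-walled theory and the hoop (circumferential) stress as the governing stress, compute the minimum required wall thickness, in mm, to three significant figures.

t = 1.11 mm

σ_allow = 904/2.8 = 322.9 MPa.
Hoop stress σ_h = pD/(2t), so t = pD/(2σ_allow) = 6.17×116/(2×322.9) = 1.108 mm.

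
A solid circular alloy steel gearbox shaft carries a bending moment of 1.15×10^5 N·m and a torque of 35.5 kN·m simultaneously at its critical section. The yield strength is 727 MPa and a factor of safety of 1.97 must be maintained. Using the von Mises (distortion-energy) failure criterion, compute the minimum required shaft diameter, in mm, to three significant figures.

σ_allow = σ_y/n = 727/1.97 = 369.0 MPa.
For a solid shaft σ_b = 32M/(πd³) and τ = 16T/(πd³), so the von Mises stress is σ' = (16/πd³)·√(4M²+3T²).
√(4M²+3T²) = √(4×(1.150×10^8)² + 3×(3.550×10^7)²) = 2.381×10^8 N·mm.
d³ = 16×2.381×10^8/(π×369.0) = 3.286×10^6 mm³.
d = 148.7 mm.

d = 149 mm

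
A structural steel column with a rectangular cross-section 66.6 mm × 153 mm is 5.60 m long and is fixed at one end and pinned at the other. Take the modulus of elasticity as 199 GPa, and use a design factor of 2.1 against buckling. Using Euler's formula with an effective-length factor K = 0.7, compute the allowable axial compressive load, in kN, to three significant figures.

P_allow = 229 kN

Buckling occurs about the weak axis: I_min = h·b³/12 = 153×66.6³/12 = 3.766×10^6 mm⁴ (b = 66.6 mm is the smaller dimension).
Effective length L_e = KL = 0.7×5.60 m = 3920 mm.
Euler critical load P_cr = π²EI/L_e² = π²×199000×3.766×10^6/3920² = 481400 N.
P_allow = P_cr/n = 481400/2.1 = 229200 N.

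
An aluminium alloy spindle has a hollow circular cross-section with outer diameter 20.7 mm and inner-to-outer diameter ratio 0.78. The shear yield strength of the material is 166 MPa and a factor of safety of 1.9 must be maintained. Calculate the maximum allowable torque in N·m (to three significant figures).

T_allow = 95.8 N·m

τ_allow = 166/1.9 = 87.37 MPa.
For a hollow shaft T_allow = τ_allow·πd_o³(1−k⁴)/16 with 1−k⁴ = 0.6298, so πd_o³(1−k⁴)/16 = 1097 mm³.
T_allow = 87.37×1097 = 95840 N·mm = 95.84 N·m.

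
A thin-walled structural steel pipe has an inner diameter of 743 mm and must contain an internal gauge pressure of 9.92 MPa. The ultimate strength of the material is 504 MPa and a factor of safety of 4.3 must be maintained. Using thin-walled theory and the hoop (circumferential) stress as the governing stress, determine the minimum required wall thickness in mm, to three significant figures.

σ_allow = 504/4.3 = 117.2 MPa.
Hoop stress σ_h = pD/(2t), so t = pD/(2σ_allow) = 9.92×743/(2×117.2) = 31.44 mm.

t = 31.4 mm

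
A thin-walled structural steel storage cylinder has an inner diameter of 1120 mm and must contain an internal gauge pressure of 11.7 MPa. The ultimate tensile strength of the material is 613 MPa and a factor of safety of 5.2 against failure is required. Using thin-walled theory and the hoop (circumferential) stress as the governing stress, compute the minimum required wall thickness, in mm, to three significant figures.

t = 55.6 mm

σ_allow = 613/5.2 = 117.9 MPa.
Hoop stress σ_h = pD/(2t), so t = pD/(2σ_allow) = 11.7×1120/(2×117.9) = 55.58 mm.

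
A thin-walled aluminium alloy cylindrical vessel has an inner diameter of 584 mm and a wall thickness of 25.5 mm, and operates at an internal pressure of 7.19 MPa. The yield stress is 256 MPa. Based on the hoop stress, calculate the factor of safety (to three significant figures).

σ_h = pD/(2t) = 7.19×584/(2×25.5) = 82.33 MPa.
n = 256/82.33 = 3.109.

n = 3.11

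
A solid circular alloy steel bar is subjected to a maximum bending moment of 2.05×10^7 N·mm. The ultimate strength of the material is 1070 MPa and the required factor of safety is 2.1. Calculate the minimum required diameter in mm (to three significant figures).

σ_allow = 1070/2.1 = 509.5 MPa.
For a solid circular section σ = 32M/(πd³), so d³ = 32M/(π σ_allow) = 32×2.0500×10^7/(π×509.5) = 409800 mm³.
d = 74.28 mm.

d = 74.3 mm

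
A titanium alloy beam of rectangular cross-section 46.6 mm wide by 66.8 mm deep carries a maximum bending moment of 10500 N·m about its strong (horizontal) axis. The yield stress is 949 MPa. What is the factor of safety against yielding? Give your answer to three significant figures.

Section modulus S = bh²/6 = 46.6×66.8²/6 = 34660 mm³.
σ = M/S = 1.0500×10^7/34660 = 303.0 MPa.
n = 949/303.0 = 3.132.

n = 3.13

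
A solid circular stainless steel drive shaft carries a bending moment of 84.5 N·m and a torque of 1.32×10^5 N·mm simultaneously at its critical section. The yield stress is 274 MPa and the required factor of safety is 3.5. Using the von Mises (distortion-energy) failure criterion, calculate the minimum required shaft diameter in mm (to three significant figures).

σ_allow = σ_y/n = 274/3.5 = 78.29 MPa.
For a solid shaft σ_b = 32M/(πd³) and τ = 16T/(πd³), so the von Mises stress is σ' = (16/πd³)·√(4M²+3T²).
√(4M²+3T²) = √(4×(84500)² + 3×(132000)²) = 284300 N·mm.
d³ = 16×284300/(π×78.29) = 18500 mm³.
d = 26.45 mm.

d = 26.4 mm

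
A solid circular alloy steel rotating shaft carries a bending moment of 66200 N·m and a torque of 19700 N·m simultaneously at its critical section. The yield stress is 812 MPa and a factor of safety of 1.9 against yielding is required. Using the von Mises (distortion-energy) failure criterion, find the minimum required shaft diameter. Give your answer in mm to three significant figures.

d = 118 mm

σ_allow = σ_y/n = 812/1.9 = 427.4 MPa.
For a solid shaft σ_b = 32M/(πd³) and τ = 16T/(πd³), so the von Mises stress is σ' = (16/πd³)·√(4M²+3T²).
√(4M²+3T²) = √(4×(6.620×10^7)² + 3×(1.970×10^7)²) = 1.367×10^8 N·mm.
d³ = 16×1.367×10^8/(π×427.4) = 1.629×10^6 mm³.
d = 117.7 mm.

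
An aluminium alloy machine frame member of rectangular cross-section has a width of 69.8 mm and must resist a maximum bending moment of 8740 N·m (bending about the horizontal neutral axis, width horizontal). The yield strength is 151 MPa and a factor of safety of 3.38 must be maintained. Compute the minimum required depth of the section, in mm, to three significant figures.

σ_allow = 151/3.38 = 44.67 MPa.
For a rectangular section σ = 6M/(bh²), so h² = 6M/(b σ_allow) = 6×8740000/(69.8×44.67) = 16820 mm².
h = 129.7 mm.

h = 130 mm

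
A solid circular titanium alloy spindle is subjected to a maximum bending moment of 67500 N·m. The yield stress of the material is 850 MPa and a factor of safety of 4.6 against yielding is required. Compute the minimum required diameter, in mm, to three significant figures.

σ_allow = 850/4.6 = 184.8 MPa.
For a solid circular section σ = 32M/(πd³), so d³ = 32M/(π σ_allow) = 32×6.7500×10^7/(π×184.8) = 3.721×10^6 mm³.
d = 155.0 mm.

d = 155 mm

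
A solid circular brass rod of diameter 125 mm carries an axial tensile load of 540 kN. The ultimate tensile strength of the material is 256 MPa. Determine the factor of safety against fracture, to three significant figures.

n = 5.82

A = πd²/4 = 12270 mm².
σ = F/A = 540000/12270 = 44.00 MPa.
n = 256/44.00 = 5.818.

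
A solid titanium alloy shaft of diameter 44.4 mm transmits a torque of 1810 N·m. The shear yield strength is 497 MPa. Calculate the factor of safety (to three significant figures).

n = 4.72

τ = 16T/(πd³) = 16×1810000/(π×44.4³) = 105.3 MPa.
n = τ_limit/τ = 497/105.3 = 4.719.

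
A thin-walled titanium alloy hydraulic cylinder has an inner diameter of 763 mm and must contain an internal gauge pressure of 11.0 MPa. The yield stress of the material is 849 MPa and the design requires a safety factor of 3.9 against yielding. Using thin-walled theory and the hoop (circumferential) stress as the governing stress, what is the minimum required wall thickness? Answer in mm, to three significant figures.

t = 19.3 mm

σ_allow = 849/3.9 = 217.7 MPa.
Hoop stress σ_h = pD/(2t), so t = pD/(2σ_allow) = 11.0×763/(2×217.7) = 19.28 mm.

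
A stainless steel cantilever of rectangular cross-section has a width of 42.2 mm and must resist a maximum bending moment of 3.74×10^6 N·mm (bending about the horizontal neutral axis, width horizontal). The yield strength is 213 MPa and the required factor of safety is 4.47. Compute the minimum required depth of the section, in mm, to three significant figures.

h = 106 mm

σ_allow = 213/4.47 = 47.65 MPa.
For a rectangular section σ = 6M/(bh²), so h² = 6M/(b σ_allow) = 6×3740000/(42.2×47.65) = 11160 mm².
h = 105.6 mm.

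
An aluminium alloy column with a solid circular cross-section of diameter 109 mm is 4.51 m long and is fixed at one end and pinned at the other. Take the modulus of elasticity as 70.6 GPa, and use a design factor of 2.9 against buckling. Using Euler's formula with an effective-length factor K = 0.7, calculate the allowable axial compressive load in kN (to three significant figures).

P_allow = 167 kN

I = πd⁴/64 = π×109⁴/64 = 6.929×10^6 mm⁴.
Effective length L_e = KL = 0.7×4.51 m = 3157 mm.
Euler critical load P_cr = π²EI/L_e² = π²×70600×6.929×10^6/3157² = 484400 N.
P_allow = P_cr/n = 484400/2.9 = 167000 N.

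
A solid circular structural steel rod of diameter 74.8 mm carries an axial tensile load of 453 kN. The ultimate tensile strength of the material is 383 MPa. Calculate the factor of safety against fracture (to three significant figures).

n = 3.72

A = πd²/4 = 4394 mm².
σ = F/A = 453000/4394 = 103.1 MPa.
n = 383/103.1 = 3.715.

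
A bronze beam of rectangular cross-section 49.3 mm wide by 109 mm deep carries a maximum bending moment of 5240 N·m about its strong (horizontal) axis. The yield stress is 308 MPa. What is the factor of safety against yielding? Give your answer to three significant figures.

n = 5.74

Section modulus S = bh²/6 = 49.3×109²/6 = 97620 mm³.
σ = M/S = 5240000/97620 = 53.68 MPa.
n = 308/53.68 = 5.738.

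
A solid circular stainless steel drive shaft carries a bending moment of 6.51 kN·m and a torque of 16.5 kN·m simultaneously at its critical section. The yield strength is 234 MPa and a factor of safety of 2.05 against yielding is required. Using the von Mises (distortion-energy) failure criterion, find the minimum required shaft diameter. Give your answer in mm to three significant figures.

d = 112 mm

σ_allow = σ_y/n = 234/2.05 = 114.1 MPa.
For a solid shaft σ_b = 32M/(πd³) and τ = 16T/(πd³), so the von Mises stress is σ' = (16/πd³)·√(4M²+3T²).
√(4M²+3T²) = √(4×(6.510×10^6)² + 3×(1.650×10^7)²) = 3.140×10^7 N·mm.
d³ = 16×3.140×10^7/(π×114.1) = 1.401×10^6 mm³.
d = 111.9 mm.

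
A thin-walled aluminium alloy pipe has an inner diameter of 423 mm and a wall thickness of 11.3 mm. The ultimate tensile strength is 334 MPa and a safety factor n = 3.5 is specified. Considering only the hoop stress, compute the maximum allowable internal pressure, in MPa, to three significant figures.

p_allow = 5.10 MPa

σ_allow = 334/3.5 = 95.43 MPa.
σ_h = pD/(2t) → p_allow = 2σ_allow t/D = 2×95.43×11.3/423 = 5.099 MPa.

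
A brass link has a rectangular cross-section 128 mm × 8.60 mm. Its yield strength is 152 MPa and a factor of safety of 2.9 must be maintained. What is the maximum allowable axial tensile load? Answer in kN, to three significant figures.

F_allow = 57.7 kN

σ_allow = 152/2.9 = 52.41 MPa.
A = 128×8.60 = 1101 mm².
F_allow = σ_allow × A = 52.41×1101 = 57700 N.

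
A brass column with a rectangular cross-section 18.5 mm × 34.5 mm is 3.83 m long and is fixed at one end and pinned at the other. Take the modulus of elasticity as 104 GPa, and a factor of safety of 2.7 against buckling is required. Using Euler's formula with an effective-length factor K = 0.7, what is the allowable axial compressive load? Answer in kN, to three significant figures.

P_allow = 0.963 kN

Buckling occurs about the weak axis: I_min = h·b³/12 = 34.5×18.5³/12 = 18200 mm⁴ (b = 18.5 mm is the smaller dimension).
Effective length L_e = KL = 0.7×3.83 m = 2681 mm.
Euler critical load P_cr = π²EI/L_e² = π²×104000×18200/2681² = 2600 N.
P_allow = P_cr/n = 2600/2.7 = 962.8 N.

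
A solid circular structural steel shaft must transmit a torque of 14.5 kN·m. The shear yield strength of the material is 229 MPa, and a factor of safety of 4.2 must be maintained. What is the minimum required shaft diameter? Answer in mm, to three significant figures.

d = 111 mm

Allowable shear stress τ_allow = 229/4.2 = 54.52 MPa.
For a solid shaft τ = 16T/(πd³), so d³ = 16T/(π τ_allow) = 16×1.4500×10^7/(π×54.52) = 1.354×10^6 mm³.
d = (1.354×10^6)^(1/3) = 110.6 mm.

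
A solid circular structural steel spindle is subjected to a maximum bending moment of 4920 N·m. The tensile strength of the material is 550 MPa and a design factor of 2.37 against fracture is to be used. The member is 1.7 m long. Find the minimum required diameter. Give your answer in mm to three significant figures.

σ_allow = 550/2.37 = 232.1 MPa.
For a solid circular section σ = 32M/(πd³), so d³ = 32M/(π σ_allow) = 32×4920000/(π×232.1) = 215900 mm³.
d = 60.00 mm.

d = 60.0 mm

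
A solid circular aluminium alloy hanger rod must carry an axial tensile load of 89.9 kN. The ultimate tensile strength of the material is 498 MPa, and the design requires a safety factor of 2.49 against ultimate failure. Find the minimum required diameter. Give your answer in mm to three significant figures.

d = 23.9 mm

Allowable stress σ_allow = 498/2.49 = 200.0 MPa.
Required area A = F/σ_allow = 89900/200.0 = 449.5 mm².
A = πd²/4 → d = √(4A/π) = 23.92 mm.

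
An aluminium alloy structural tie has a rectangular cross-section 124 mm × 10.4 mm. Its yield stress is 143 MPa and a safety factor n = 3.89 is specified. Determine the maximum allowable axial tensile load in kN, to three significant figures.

F_allow = 47.4 kN

σ_allow = 143/3.89 = 36.76 MPa.
A = 124×10.4 = 1290 mm².
F_allow = σ_allow × A = 36.76×1290 = 47410 N.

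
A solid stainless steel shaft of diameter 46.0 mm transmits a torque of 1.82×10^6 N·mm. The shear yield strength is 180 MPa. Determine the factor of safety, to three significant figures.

τ = 16T/(πd³) = 16×1820000/(π×46.0³) = 95.23 MPa.
n = τ_limit/τ = 180/95.23 = 1.890.

n = 1.89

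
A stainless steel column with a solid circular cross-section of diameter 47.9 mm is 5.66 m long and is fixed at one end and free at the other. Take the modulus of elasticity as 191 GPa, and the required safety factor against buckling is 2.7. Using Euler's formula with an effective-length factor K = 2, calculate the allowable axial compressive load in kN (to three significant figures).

P_allow = 1.41 kN

I = πd⁴/64 = π×47.9⁴/64 = 258400 mm⁴.
Effective length L_e = KL = 2×5.66 m = 11320 mm.
Euler critical load P_cr = π²EI/L_e² = π²×191000×258400/11320² = 3801 N.
P_allow = P_cr/n = 3801/2.7 = 1408 N.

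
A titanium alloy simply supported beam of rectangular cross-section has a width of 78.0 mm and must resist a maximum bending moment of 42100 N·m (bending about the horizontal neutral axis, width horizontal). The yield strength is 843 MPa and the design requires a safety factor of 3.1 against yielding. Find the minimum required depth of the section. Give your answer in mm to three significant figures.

σ_allow = 843/3.1 = 271.9 MPa.
For a rectangular section σ = 6M/(bh²), so h² = 6M/(b σ_allow) = 6×4.2100×10^7/(78.0×271.9) = 11910 mm².
h = 109.1 mm.

h = 109 mm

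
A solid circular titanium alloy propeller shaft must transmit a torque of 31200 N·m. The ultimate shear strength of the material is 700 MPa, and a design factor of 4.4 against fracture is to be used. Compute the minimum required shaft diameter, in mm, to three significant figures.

Allowable shear stress τ_allow = 700/4.4 = 159.1 MPa.
For a solid shaft τ = 16T/(πd³), so d³ = 16T/(π τ_allow) = 16×3.1200×10^7/(π×159.1) = 998800 mm³.
d = (998800)^(1/3) = 99.96 mm.

d = 100 mm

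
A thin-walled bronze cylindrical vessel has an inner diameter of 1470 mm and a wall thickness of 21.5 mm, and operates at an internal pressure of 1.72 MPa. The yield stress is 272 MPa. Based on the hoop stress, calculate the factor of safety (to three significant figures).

n = 4.63

σ_h = pD/(2t) = 1.72×1470/(2×21.5) = 58.80 MPa.
n = 272/58.80 = 4.626.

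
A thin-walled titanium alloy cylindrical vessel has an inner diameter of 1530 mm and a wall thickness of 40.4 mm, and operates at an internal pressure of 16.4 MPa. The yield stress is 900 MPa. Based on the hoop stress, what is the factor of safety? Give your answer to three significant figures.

n = 2.90

σ_h = pD/(2t) = 16.4×1530/(2×40.4) = 310.5 MPa.
n = 900/310.5 = 2.898.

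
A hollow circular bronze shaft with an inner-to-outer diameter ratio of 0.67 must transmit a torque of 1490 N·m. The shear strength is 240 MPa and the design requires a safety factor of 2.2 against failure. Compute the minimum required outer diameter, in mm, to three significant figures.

τ_allow = 240/2.2 = 109.1 MPa.
For a hollow shaft τ = 16T/[πd_o³(1−k⁴)] with k = 0.67, so 1−k⁴ = 0.7985.
d_o³ = 16T/[π τ_allow (1−k⁴)] = 16×1490000/(π×109.1×0.7985) = 87120 mm³.
d_o = 44.33 mm.

d_o = 44.3 mm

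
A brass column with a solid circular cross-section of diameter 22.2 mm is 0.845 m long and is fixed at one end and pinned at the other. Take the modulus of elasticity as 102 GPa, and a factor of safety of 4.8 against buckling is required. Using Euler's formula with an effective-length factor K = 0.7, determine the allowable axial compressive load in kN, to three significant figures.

P_allow = 7.15 kN

I = πd⁴/64 = π×22.2⁴/64 = 11920 mm⁴.
Effective length L_e = KL = 0.7×0.845 m = 591.5 mm.
Euler critical load P_cr = π²EI/L_e² = π²×102000×11920/591.5² = 34310 N.
P_allow = P_cr/n = 34310/4.8 = 7147 N.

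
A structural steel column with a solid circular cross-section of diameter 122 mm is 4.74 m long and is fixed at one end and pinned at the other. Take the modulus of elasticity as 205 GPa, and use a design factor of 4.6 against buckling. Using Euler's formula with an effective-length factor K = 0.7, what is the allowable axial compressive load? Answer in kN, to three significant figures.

P_allow = 434 kN

I = πd⁴/64 = π×122⁴/64 = 1.087×10^7 mm⁴.
Effective length L_e = KL = 0.7×4.74 m = 3318 mm.
Euler critical load P_cr = π²EI/L_e² = π²×205000×1.087×10^7/3318² = 1.999×10^6 N.
P_allow = P_cr/n = 1.999×10^6/4.6 = 434500 N.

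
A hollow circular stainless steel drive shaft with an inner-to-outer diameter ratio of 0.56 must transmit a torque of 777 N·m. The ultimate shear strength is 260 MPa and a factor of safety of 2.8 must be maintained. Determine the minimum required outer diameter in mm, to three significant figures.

τ_allow = 260/2.8 = 92.86 MPa.
For a hollow shaft τ = 16T/[πd_o³(1−k⁴)] with k = 0.56, so 1−k⁴ = 0.9017.
d_o³ = 16T/[π τ_allow (1−k⁴)] = 16×777000/(π×92.86×0.9017) = 47260 mm³.
d_o = 36.16 mm.

d_o = 36.2 mm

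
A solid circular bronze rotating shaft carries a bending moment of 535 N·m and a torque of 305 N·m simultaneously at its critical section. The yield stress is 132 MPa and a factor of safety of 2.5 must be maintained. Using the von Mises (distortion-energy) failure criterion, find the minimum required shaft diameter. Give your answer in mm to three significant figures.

d = 48.6 mm

σ_allow = σ_y/n = 132/2.5 = 52.80 MPa.
For a solid shaft σ_b = 32M/(πd³) and τ = 16T/(πd³), so the von Mises stress is σ' = (16/πd³)·√(4M²+3T²).
√(4M²+3T²) = √(4×(535000)² + 3×(305000)²) = 1.193×10^6 N·mm.
d³ = 16×1.193×10^6/(π×52.80) = 115100 mm³.
d = 48.64 mm.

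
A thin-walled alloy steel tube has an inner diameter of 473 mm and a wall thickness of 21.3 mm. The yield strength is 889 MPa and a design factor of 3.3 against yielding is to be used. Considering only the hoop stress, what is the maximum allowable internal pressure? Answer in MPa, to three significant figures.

σ_allow = 889/3.3 = 269.4 MPa.
σ_h = pD/(2t) → p_allow = 2σ_allow t/D = 2×269.4×21.3/473 = 24.26 MPa.

p_allow = 24.3 MPa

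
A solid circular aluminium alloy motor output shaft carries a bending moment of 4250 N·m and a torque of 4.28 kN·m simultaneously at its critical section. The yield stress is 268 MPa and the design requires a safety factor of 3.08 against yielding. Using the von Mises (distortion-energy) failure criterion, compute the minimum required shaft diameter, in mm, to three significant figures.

d = 87.1 mm

σ_allow = σ_y/n = 268/3.08 = 87.01 MPa.
For a solid shaft σ_b = 32M/(πd³) and τ = 16T/(πd³), so the von Mises stress is σ' = (16/πd³)·√(4M²+3T²).
√(4M²+3T²) = √(4×(4.250×10^6)² + 3×(4.280×10^6)²) = 1.128×10^7 N·mm.
d³ = 16×1.128×10^7/(π×87.01) = 660100 mm³.
d = 87.07 mm.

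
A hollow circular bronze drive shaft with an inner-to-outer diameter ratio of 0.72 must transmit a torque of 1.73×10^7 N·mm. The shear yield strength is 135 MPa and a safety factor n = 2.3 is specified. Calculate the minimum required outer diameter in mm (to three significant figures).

d_o = 127 mm

τ_allow = 135/2.3 = 58.70 MPa.
For a hollow shaft τ = 16T/[πd_o³(1−k⁴)] with k = 0.72, so 1−k⁴ = 0.7313.
d_o³ = 16T/[π τ_allow (1−k⁴)] = 16×1.7300×10^7/(π×58.70×0.7313) = 2.053×10^6 mm³.
d_o = 127.1 mm.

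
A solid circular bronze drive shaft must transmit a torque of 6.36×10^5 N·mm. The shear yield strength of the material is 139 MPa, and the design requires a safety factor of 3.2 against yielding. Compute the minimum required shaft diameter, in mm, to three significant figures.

Allowable shear stress τ_allow = 139/3.2 = 43.44 MPa.
For a solid shaft τ = 16T/(πd³), so d³ = 16T/(π τ_allow) = 16×636000/(π×43.44) = 74570 mm³.
d = (74570)^(1/3) = 42.09 mm.

d = 42.1 mm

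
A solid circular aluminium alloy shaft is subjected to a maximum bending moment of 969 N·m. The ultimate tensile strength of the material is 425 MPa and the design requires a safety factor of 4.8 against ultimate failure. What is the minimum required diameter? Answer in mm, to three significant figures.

σ_allow = 425/4.8 = 88.54 MPa.
For a solid circular section σ = 32M/(πd³), so d³ = 32M/(π σ_allow) = 32×969000/(π×88.54) = 111500 mm³.
d = 48.13 mm.

d = 48.1 mm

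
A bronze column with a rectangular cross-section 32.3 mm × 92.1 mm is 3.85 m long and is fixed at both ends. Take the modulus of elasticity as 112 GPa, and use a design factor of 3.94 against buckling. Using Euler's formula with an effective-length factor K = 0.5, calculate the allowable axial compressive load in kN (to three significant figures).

Buckling occurs about the weak axis: I_min = h·b³/12 = 92.1×32.3³/12 = 258600 mm⁴ (b = 32.3 mm is the smaller dimension).
Effective length L_e = KL = 0.5×3.85 m = 1925 mm.
Euler critical load P_cr = π²EI/L_e² = π²×112000×258600/1925² = 77150 N.
P_allow = P_cr/n = 77150/3.94 = 19580 N.

P_allow = 19.6 kN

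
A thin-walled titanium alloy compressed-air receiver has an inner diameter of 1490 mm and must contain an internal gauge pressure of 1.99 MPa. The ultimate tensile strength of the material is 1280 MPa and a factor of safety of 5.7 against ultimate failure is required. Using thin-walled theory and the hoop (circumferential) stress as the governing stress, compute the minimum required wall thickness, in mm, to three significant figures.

t = 6.60 mm

σ_allow = 1280/5.7 = 224.6 MPa.
Hoop stress σ_h = pD/(2t), so t = pD/(2σ_allow) = 1.99×1490/(2×224.6) = 6.602 mm.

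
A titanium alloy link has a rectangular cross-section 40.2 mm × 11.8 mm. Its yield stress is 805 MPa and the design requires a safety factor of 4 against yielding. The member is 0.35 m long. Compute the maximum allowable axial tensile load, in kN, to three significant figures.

F_allow = 95.5 kN

σ_allow = 805/4 = 201.2 MPa.
A = 40.2×11.8 = 474.4 mm².
F_allow = σ_allow × A = 201.2×474.4 = 95460 N.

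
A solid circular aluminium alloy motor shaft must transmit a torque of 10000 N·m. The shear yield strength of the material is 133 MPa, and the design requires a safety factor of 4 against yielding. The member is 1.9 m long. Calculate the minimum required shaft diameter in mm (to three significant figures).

d = 115 mm

Allowable shear stress τ_allow = 133/4 = 33.25 MPa.
For a solid shaft τ = 16T/(πd³), so d³ = 16T/(π τ_allow) = 16×1.0000×10^7/(π×33.25) = 1.532×10^6 mm³.
d = (1.532×10^6)^(1/3) = 115.3 mm.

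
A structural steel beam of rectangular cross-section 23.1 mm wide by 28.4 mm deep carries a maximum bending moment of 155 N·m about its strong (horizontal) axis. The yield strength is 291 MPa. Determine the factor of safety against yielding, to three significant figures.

n = 5.83

Section modulus S = bh²/6 = 23.1×28.4²/6 = 3105 mm³.
σ = M/S = 155000/3105 = 49.92 MPa.
n = 291/49.92 = 5.830.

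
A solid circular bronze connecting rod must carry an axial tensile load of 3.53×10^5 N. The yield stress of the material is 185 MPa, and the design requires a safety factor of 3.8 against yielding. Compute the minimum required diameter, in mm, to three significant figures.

Allowable stress σ_allow = 185/3.8 = 48.68 MPa.
Required area A = F/σ_allow = 353000/48.68 = 7251 mm².
A = πd²/4 → d = √(4A/π) = 96.08 mm.

d = 96.1 mm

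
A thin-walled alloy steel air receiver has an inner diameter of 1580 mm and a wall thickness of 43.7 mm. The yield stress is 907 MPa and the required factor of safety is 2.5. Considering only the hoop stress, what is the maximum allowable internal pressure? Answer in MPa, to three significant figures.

p_allow = 20.1 MPa

σ_allow = 907/2.5 = 362.8 MPa.
σ_h = pD/(2t) → p_allow = 2σ_allow t/D = 2×362.8×43.7/1580 = 20.07 MPa.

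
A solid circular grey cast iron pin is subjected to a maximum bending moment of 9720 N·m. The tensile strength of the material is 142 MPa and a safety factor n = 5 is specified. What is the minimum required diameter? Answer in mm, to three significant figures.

d = 152 mm

σ_allow = 142/5 = 28.40 MPa.
For a solid circular section σ = 32M/(πd³), so d³ = 32M/(π σ_allow) = 32×9720000/(π×28.40) = 3.486×10^6 mm³.
d = 151.6 mm.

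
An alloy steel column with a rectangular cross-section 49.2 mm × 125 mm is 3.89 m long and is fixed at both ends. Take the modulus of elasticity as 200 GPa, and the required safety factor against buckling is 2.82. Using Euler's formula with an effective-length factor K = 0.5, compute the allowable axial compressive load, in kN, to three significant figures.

Buckling occurs about the weak axis: I_min = h·b³/12 = 125×49.2³/12 = 1.241×10^6 mm⁴ (b = 49.2 mm is the smaller dimension).
Effective length L_e = KL = 0.5×3.89 m = 1945 mm.
Euler critical load P_cr = π²EI/L_e² = π²×200000×1.241×10^6/1945² = 647300 N.
P_allow = P_cr/n = 647300/2.82 = 229500 N.

P_allow = 230 kN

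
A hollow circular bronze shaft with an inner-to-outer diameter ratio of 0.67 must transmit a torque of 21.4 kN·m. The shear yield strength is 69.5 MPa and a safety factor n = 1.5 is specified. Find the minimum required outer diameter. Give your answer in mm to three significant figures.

τ_allow = 69.5/1.5 = 46.33 MPa.
For a hollow shaft τ = 16T/[πd_o³(1−k⁴)] with k = 0.67, so 1−k⁴ = 0.7985.
d_o³ = 16T/[π τ_allow (1−k⁴)] = 16×2.1400×10^7/(π×46.33×0.7985) = 2.946×10^6 mm³.
d_o = 143.4 mm.

d_o = 143 mm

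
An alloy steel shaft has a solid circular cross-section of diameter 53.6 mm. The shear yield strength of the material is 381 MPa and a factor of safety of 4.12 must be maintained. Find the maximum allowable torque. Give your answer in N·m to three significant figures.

T_allow = 2800 N·m

τ_allow = 381/4.12 = 92.48 MPa.
For a solid shaft T_allow = τ_allow·πd³/16; πd³/16 = π×53.6³/16 = 30240 mm³.
T_allow = 92.48×30240 = 2.796×10^6 N·mm = 2796 N·m.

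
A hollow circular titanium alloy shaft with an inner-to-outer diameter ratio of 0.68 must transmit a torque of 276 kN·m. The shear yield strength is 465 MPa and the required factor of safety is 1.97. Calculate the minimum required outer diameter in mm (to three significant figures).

d_o = 196 mm

τ_allow = 465/1.97 = 236.0 MPa.
For a hollow shaft τ = 16T/[πd_o³(1−k⁴)] with k = 0.68, so 1−k⁴ = 0.7862.
d_o³ = 16T/[π τ_allow (1−k⁴)] = 16×2.7600×10^8/(π×236.0×0.7862) = 7.575×10^6 mm³.
d_o = 196.4 mm.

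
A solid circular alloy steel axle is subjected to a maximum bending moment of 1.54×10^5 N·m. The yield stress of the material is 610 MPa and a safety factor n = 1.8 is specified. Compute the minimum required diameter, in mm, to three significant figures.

σ_allow = 610/1.8 = 338.9 MPa.
For a solid circular section σ = 32M/(πd³), so d³ = 32M/(π σ_allow) = 32×1.5400×10^8/(π×338.9) = 4.629×10^6 mm³.
d = 166.7 mm.

d = 167 mm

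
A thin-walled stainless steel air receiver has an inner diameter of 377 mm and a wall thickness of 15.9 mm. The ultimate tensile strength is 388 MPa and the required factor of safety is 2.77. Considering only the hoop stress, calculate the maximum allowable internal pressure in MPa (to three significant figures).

σ_allow = 388/2.77 = 140.1 MPa.
σ_h = pD/(2t) → p_allow = 2σ_allow t/D = 2×140.1×15.9/377 = 11.82 MPa.

p_allow = 11.8 MPa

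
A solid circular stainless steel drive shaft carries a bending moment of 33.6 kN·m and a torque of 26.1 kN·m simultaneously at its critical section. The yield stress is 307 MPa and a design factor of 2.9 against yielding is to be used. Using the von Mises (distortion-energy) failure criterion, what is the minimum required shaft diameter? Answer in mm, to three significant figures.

σ_allow = σ_y/n = 307/2.9 = 105.9 MPa.
For a solid shaft σ_b = 32M/(πd³) and τ = 16T/(πd³), so the von Mises stress is σ' = (16/πd³)·√(4M²+3T²).
√(4M²+3T²) = √(4×(3.360×10^7)² + 3×(2.610×10^7)²) = 8.099×10^7 N·mm.
d³ = 16×8.099×10^7/(π×105.9) = 3.896×10^6 mm³.
d = 157.4 mm.

d = 157 mm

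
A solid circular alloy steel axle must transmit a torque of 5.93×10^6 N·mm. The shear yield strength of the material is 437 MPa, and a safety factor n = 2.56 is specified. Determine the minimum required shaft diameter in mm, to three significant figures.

d = 56.1 mm

Allowable shear stress τ_allow = 437/2.56 = 170.7 MPa.
For a solid shaft τ = 16T/(πd³), so d³ = 16T/(π τ_allow) = 16×5930000/(π×170.7) = 176900 mm³.
d = (176900)^(1/3) = 56.14 mm.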